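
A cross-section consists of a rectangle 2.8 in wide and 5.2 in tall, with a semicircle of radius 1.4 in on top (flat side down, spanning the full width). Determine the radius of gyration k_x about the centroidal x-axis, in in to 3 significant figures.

k_x ≈ 1.83 in

Decompose the section into non-overlapping parts with the origin at the bottom-left of its bounding rectangle.
Rectangular body: 2.8 × 5.2, A = 14.56 in², y = 2.6 in, Ī = 32.809 in⁴.
Semicircular cap: semicircle r = 1.4, A = 3.0788 in², y = 5.7942 in, Ī = 0.42164 in⁴.
Centroid: ȳ = ΣA·y / ΣA = 3.1575 in.
Transfer each piece to the centroidal x-axis using Ī + A·d² with d = y − 3.1575:
  rectangular body: d = -0.55753 in → contributes +37.334 in⁴
  semicircular cap: d = 2.6366 in → contributes +21.825 in⁴
Total I = 59.159 in⁴.
Radius of gyration: k = √(I/A) = √(59.159 / 17.639) = 1.8314 in.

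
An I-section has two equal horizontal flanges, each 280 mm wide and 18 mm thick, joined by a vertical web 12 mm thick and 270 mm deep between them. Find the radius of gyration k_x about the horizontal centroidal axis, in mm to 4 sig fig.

Decompose the section into non-overlapping parts with the origin at the bottom-left of its bounding rectangle.
Bottom flange: 280 × 18, A = 5 040 mm², y = 9 mm, Ī = 136 080 mm⁴.
Web: 12 × 270, A = 3 240 mm², y = 153 mm, Ī = 19 683 000 mm⁴.
Top flange: 280 × 18, A = 5 040 mm², y = 297 mm, Ī = 136 080 mm⁴.
By symmetry the centroid is at mid-height, ȳ = 153 mm.
Transfer each piece to the horizontal centroidal axis using Ī + A·d² with d = y − 153:
  bottom flange: d = -144 mm → contributes +104 645 520 mm⁴
  web: d = 0 mm → contributes +19 683 000 mm⁴
  top flange: d = 144 mm → contributes +104 645 520 mm⁴
Total I = 228 974 040 mm⁴.
Radius of gyration: k = √(I/A) = √(228 974 040 / 13 320) = 131.112 mm.

k_x ≈ 131.1 mm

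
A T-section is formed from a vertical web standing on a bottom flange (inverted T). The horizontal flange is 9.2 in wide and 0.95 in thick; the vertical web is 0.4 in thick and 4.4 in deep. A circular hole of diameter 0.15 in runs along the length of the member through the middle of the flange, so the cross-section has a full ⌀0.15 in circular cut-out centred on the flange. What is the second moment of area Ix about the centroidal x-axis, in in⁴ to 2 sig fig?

Ix ≈ 14 in⁴

Break the section into simple shapes (no overlaps), measuring from the bottom-left corner of the bounding box.
Flange: 9.2 × 0.95, A = 8.74 in², y = 0.475 in, Ī = 0.6573 in⁴.
Web: 0.4 × 4.4, A = 1.76 in², y = 3.15 in, Ī = 2.839 in⁴.
Hole (subtracted): ⌀0.15, A = 0.01767 in², y = 0.475 in, Ī = 0.00002485 in⁴.
Centroid: ȳ = ΣA·y / ΣA = 0.9241 in.
Transfer each piece to the centroidal x-axis using Ī + A·d² with d = y − 0.9241:
  flange: d = -0.4491 in → contributes +2.42 in⁴
  web: d = 2.226 in → contributes +11.56 in⁴
  hole: d = -0.4491 in → contributes −0.00359 in⁴
Total I = 13.98 in⁴.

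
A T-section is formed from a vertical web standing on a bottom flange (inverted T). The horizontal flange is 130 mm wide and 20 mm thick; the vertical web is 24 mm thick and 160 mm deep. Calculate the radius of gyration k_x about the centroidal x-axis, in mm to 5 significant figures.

Treat the section as a set of non-overlapping primitives; coordinates are from the bounding-box lower-left.
Flange: 130 × 20, A = 2 600 mm², y = 10 mm, Ī = 86666.67 mm⁴.
Web: 24 × 160, A = 3 840 mm², y = 100 mm, Ī = 8 192 000 mm⁴.
Centroid: ȳ = ΣA·y / ΣA = 63.6646 mm.
Transfer each piece to the centroidal x-axis using Ī + A·d² with d = y − 63.6646:
  flange: d = -53.6646 mm → contributes +7 574 378 mm⁴
  web: d = 36.3354 mm → contributes +13 261 804 mm⁴
Total I = 20 836 182 mm⁴.
Radius of gyration: k = √(I/A) = √(20 836 182 / 6 440) = 56.88086 mm.

k_x ≈ 56.881 mm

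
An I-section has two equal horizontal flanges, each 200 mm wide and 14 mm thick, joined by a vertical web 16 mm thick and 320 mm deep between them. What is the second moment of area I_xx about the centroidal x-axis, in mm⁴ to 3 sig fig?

I_xx ≈ 2.00 × 10⁸ mm⁴

Treat the section as a set of non-overlapping primitives; coordinates are from the bounding-box lower-left.
Bottom flange: 200 × 14, A = 2 800 mm², y = 7 mm, Ī = 45 733 mm⁴.
Web: 16 × 320, A = 5 120 mm², y = 174 mm, Ī = 43 690 667 mm⁴.
Top flange: 200 × 14, A = 2 800 mm², y = 341 mm, Ī = 45 733 mm⁴.
By symmetry the centroid is at mid-height, ȳ = 174 mm.
Transfer each piece to the centroidal x-axis using Ī + A·d² with d = y − 174:
  bottom flange: d = -167 mm → contributes +78 134 933 mm⁴
  web: d = 0 mm → contributes +43 690 667 mm⁴
  top flange: d = 167 mm → contributes +78 134 933 mm⁴
Total I = 199 960 533 mm⁴.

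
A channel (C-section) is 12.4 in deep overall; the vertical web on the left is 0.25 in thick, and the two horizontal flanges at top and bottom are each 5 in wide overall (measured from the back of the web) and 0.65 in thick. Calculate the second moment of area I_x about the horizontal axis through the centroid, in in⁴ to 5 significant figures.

Decompose the section into non-overlapping parts with the origin at the bottom-left of its bounding rectangle.
Web: 0.25 × 12.4, A = 3.1 in², y = 6.2 in, Ī = 39.72133 in⁴.
Top flange (beyond web): 4.75 × 0.65, A = 3.0875 in², y = 12.075 in, Ī = 0.1087057 in⁴.
Bottom flange (beyond web): 4.75 × 0.65, A = 3.0875 in², y = 0.325 in, Ī = 0.1087057 in⁴.
By symmetry the centroid is at mid-height, ȳ = 6.2 in.
Transfer each piece to the horizontal axis through the centroid using Ī + A·d² with d = y − 6.2:
  web: d = 0 in → contributes +39.72133 in⁴
  top flange (beyond web): d = 5.875 in → contributes +106.6757 in⁴
  bottom flange (beyond web): d = -5.875 in → contributes +106.6757 in⁴
Total I = 253.0727 in⁴.

I_x ≈ 253.07 in⁴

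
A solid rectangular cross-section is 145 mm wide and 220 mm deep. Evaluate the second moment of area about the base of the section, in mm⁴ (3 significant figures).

The section: 145 × 220, A = 31 900 mm², y = 110 mm, Ī = 128 663 333 mm⁴.
Transfer it to a horizontal axis along the bottom face using Ī + A·d² with d = y − 0:
  the section: d = 110 mm → contributes +514 653 333 mm⁴
Total I = 514 653 333 mm⁴.

I_base ≈ 5.15 × 10⁸ mm⁴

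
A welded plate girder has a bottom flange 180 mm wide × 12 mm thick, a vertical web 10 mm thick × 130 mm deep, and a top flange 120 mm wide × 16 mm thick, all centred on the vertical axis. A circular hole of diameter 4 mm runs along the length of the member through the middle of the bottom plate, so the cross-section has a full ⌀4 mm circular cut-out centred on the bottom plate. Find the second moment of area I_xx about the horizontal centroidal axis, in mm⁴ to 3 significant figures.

Decompose the section into non-overlapping parts with the origin at the bottom-left of its bounding rectangle.
Bottom plate: 180 × 12, A = 2 160 mm², y = 6 mm, Ī = 25 920 mm⁴.
Web plate: 10 × 130, A = 1 300 mm², y = 77 mm, Ī = 1 830 833 mm⁴.
Top plate: 120 × 16, A = 1 920 mm², y = 150 mm, Ī = 40 960 mm⁴.
Hole (subtracted): ⌀4, A = 12.566 mm², y = 6 mm, Ī = 12.566 mm⁴.
Centroid: ȳ = ΣA·y / ΣA = 74.707 mm.
Transfer each piece to the horizontal centroidal axis using Ī + A·d² with d = y − 74.707:
  bottom plate: d = -68.707 mm → contributes +10 222 513 mm⁴
  web plate: d = 2.293 mm → contributes +1 837 669 mm⁴
  top plate: d = 75.293 mm → contributes +10 925 523 mm⁴
  hole: d = -68.707 mm → contributes −59 334 mm⁴
Total I = 22 926 371 mm⁴.

I_xx ≈ 2.29 × 10⁷ mm⁴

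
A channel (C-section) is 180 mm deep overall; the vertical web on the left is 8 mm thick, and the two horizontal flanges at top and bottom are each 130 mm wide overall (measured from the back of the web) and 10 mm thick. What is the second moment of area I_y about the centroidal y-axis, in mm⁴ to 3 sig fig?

I_y ≈ 6.86 × 10⁶ mm⁴

Decompose the section into non-overlapping parts with the origin at the bottom-left of its bounding rectangle.
Web: 8 × 180, A = 1 440 mm², x = 4 mm, Ī = 7 680 mm⁴.
Top flange (beyond web): 122 × 10, A = 1 220 mm², x = 69 mm, Ī = 1 513 207 mm⁴.
Bottom flange (beyond web): 122 × 10, A = 1 220 mm², x = 69 mm, Ī = 1 513 207 mm⁴.
Centroid: x̄ = ΣA·x / ΣA = 44.876 mm.
Transfer each piece to the centroidal y-axis using Ī + A·d² with d = x − 44.876:
  web: d = -40.876 mm → contributes +2 413 734 mm⁴
  top flange (beyond web): d = 24.124 mm → contributes +2 223 190 mm⁴
  bottom flange (beyond web): d = 24.124 mm → contributes +2 223 190 mm⁴
Total I = 6 860 114 mm⁴.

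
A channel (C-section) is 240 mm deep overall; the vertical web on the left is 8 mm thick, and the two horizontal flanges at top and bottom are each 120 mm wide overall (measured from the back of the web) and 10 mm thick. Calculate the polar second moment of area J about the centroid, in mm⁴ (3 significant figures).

J ≈ 4.49 × 10⁷ mm⁴

Split into non-overlapping primitives; take the origin at the lower-left of the bounding box.
Web: 8 × 240, A = 1 920 mm², y = 120 mm, Ī = 9 216 000 mm⁴.
Top flange (beyond web): 112 × 10, A = 1 120 mm², y = 235 mm, Ī = 9333.3 mm⁴.
Bottom flange (beyond web): 112 × 10, A = 1 120 mm², y = 5 mm, Ī = 9333.3 mm⁴.
By symmetry the centroid is at mid-height, ȳ = 120 mm.
Transfer each piece to the centroidal x-axis using Ī + A·d² with d = y − 120:
  web: d = 0 mm → contributes +9 216 000 mm⁴
  top flange (beyond web): d = 115 mm → contributes +14 821 333 mm⁴
  bottom flange (beyond web): d = -115 mm → contributes +14 821 333 mm⁴
Total I = 38 858 667 mm⁴.
For the y-axis: x̄ = 36.308 mm.
Repeating about the centroidal y-axis gives I_y = 6 073 633 mm⁴.
Polar second moment: J = I_x + I_y = 44 932 299 mm⁴.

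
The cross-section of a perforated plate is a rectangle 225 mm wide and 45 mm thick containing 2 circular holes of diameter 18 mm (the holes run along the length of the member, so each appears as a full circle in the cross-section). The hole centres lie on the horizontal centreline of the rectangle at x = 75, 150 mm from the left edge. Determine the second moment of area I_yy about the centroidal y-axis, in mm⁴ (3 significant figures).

Break the section into simple shapes (no overlaps), measuring from the bottom-left corner of the bounding box.
Plate: 225 × 45, A = 10 125 mm², x = 112.5 mm, Ī = 42 714 844 mm⁴.
Hole 1 (subtracted): ⌀18, A = 254.47 mm², x = 75 mm, Ī = 5 153 mm⁴.
Hole 2 (subtracted): ⌀18, A = 254.47 mm², x = 150 mm, Ī = 5 153 mm⁴.
By symmetry the centroid is at mid-width, x̄ = 112.5 mm.
Transfer each piece to the centroidal y-axis using Ī + A·d² with d = x − 112.5:
  plate: d = 0 mm → contributes +42 714 844 mm⁴
  hole 1: d = -37.5 mm → contributes −363 000 mm⁴
  hole 2: d = 37.5 mm → contributes −363 000 mm⁴
Total I = 41 988 844 mm⁴.

I_yy ≈ 4.20 × 10⁷ mm⁴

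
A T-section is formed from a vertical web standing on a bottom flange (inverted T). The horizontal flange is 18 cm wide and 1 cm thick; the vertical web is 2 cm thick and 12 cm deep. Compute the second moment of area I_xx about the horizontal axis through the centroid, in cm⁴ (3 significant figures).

I_xx ≈ 724 cm⁴

Treat the section as a set of non-overlapping primitives; coordinates are from the bounding-box lower-left.
Flange: 18 × 1, A = 18 cm², y = 0.5 cm, Ī = 1.5 cm⁴.
Web: 2 × 12, A = 24 cm², y = 7 cm, Ī = 288 cm⁴.
Centroid: ȳ = ΣA·y / ΣA = 4.2143 cm.
Transfer each piece to the horizontal axis through the centroid using Ī + A·d² with d = y − 4.2143:
  flange: d = -3.7143 cm → contributes +249.83 cm⁴
  web: d = 2.7857 cm → contributes +474.24 cm⁴
Total I = 724.07 cm⁴.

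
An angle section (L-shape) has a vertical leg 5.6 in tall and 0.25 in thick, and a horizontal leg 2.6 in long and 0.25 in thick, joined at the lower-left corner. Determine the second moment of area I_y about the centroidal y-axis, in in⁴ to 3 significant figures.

Break the section into simple shapes (no overlaps), measuring from the bottom-left corner of the bounding box.
Vertical leg: 0.25 × 5.6, A = 1.4 in², x = 0.125 in, Ī = 0.0072917 in⁴.
Horizontal leg (remainder): 2.35 × 0.25, A = 0.5875 in², x = 1.425 in, Ī = 0.27037 in⁴.
Centroid: x̄ = ΣA·x / ΣA = 0.50928 in.
Transfer each piece to the centroidal y-axis using Ī + A·d² with d = x − 0.50928:
  vertical leg: d = -0.38428 in → contributes +0.21403 in⁴
  horizontal leg (remainder): d = 0.91572 in → contributes +0.76302 in⁴
Total I = 0.97705 in⁴.

I_y ≈ 0.977 in⁴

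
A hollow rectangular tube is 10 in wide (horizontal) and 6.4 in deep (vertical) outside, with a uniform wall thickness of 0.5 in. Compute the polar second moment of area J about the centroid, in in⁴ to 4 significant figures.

J ≈ 305.6 in⁴

Break the section into simple shapes (no overlaps), measuring from the bottom-left corner of the bounding box.
Outer rectangle: 10 × 6.4, A = 64 in², y = 3.2 in, Ī = 218.453 in⁴.
Inner void (subtracted): 9 × 5.4, A = 48.6 in², y = 3.2 in, Ī = 118.098 in⁴.
By symmetry the centroid is at mid-height, ȳ = 3.2 in.
All pieces are centred on the centroidal x-axis, so I = ΣĪ (holes subtracted) = 100.355 in⁴.
Repeating about the centroidal y-axis gives I_y = 205.283 in⁴.
Polar second moment: J = I_x + I_y = 305.639 in⁴.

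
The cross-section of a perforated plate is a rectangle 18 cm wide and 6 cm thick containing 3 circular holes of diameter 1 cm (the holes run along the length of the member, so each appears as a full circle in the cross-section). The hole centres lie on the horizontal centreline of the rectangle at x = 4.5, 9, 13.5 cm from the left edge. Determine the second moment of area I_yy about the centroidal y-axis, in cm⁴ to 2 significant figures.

I_yy ≈ 2900 cm⁴

Decompose the section into non-overlapping parts with the origin at the bottom-left of its bounding rectangle.
Plate: 18 × 6, A = 108 cm², x = 9 cm, Ī = 2 916 cm⁴.
Hole 1 (subtracted): ⌀1, A = 0.7854 cm², x = 4.5 cm, Ī = 0.04909 cm⁴.
Hole 2 (subtracted): ⌀1, A = 0.7854 cm², x = 9 cm, Ī = 0.04909 cm⁴.
Hole 3 (subtracted): ⌀1, A = 0.7854 cm², x = 13.5 cm, Ī = 0.04909 cm⁴.
By symmetry the centroid is at mid-width, x̄ = 9 cm.
Transfer each piece to the centroidal y-axis using Ī + A·d² with d = x − 9:
  plate: d = 0 cm → contributes +2 916 cm⁴
  hole 1: d = -4.5 cm → contributes −15.95 cm⁴
  hole 2: d = 0 cm → contributes −0.04909 cm⁴
  hole 3: d = 4.5 cm → contributes −15.95 cm⁴
Total I = 2 884 cm⁴.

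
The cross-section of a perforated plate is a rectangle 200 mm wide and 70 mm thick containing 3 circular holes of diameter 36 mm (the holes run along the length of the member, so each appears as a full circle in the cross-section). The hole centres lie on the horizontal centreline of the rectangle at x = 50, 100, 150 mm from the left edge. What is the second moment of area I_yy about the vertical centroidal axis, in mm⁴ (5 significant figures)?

I_yy ≈ 4.1330 × 10⁷ mm⁴

Break the section into simple shapes (no overlaps), measuring from the bottom-left corner of the bounding box.
Plate: 200 × 70, A = 14 000 mm², x = 100 mm, Ī = 46 666 667 mm⁴.
Hole 1 (subtracted): ⌀36, A = 1017.876 mm², x = 50 mm, Ī = 82447.96 mm⁴.
Hole 2 (subtracted): ⌀36, A = 1017.876 mm², x = 100 mm, Ī = 82447.96 mm⁴.
Hole 3 (subtracted): ⌀36, A = 1017.876 mm², x = 150 mm, Ī = 82447.96 mm⁴.
By symmetry the centroid is at mid-width, x̄ = 100 mm.
Transfer each piece to the vertical centroidal axis using Ī + A·d² with d = x − 100:
  plate: d = 0 mm → contributes +46 666 667 mm⁴
  hole 1: d = -50 mm → contributes −2 627 138 mm⁴
  hole 2: d = 0 mm → contributes −82447.96 mm⁴
  hole 3: d = 50 mm → contributes −2 627 138 mm⁴
Total I = 41 329 943 mm⁴.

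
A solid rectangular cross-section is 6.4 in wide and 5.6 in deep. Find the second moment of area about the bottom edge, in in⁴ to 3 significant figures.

The section: 6.4 × 5.6, A = 35.84 in², y = 2.8 in, Ī = 93.662 in⁴.
Transfer it to a horizontal axis along the bottom face using Ī + A·d² with d = y − 0:
  the section: d = 2.8 in → contributes +374.65 in⁴
Total I = 374.65 in⁴.

I_base ≈ 375 in⁴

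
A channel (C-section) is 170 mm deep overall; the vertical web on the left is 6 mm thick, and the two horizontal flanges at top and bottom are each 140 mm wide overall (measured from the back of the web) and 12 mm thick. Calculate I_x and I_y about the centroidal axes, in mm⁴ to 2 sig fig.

I_x ≈ 2.3 × 10⁷ mm⁴, I_y ≈ 8.6 × 10⁶ mm⁴

Break the section into simple shapes (no overlaps), measuring from the bottom-left corner of the bounding box.
Web: 6 × 170, A = 1 020 mm², y = 85 mm, Ī = 2 456 500 mm⁴.
Top flange (beyond web): 134 × 12, A = 1 608 mm², y = 164 mm, Ī = 19 296 mm⁴.
Bottom flange (beyond web): 134 × 12, A = 1 608 mm², y = 6 mm, Ī = 19 296 mm⁴.
By symmetry the centroid is at mid-height, ȳ = 85 mm.
Transfer each piece to the centroidal x-axis using Ī + A·d² with d = y − 85:
  web: d = 0 mm → contributes +2 456 500 mm⁴
  top flange (beyond web): d = 79 mm → contributes +10 054 824 mm⁴
  bottom flange (beyond web): d = -79 mm → contributes +10 054 824 mm⁴
Total I = 22 566 148 mm⁴.
For the y-axis: x̄ = 56.14 mm.
Repeating about the centroidal y-axis gives I_y = 8 609 784 mm⁴.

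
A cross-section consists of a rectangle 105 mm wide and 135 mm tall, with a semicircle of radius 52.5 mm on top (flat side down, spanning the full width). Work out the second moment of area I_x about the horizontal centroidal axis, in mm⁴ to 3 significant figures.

I_x ≈ 4.91 × 10⁷ mm⁴

Decompose the section into non-overlapping parts with the origin at the bottom-left of its bounding rectangle.
Rectangular body: 105 × 135, A = 14 175 mm², y = 67.5 mm, Ī = 21 528 281 mm⁴.
Semicircular cap: semicircle r = 52.5, A = 4329.5 mm², y = 157.28 mm, Ī = 833 814 mm⁴.
Centroid: ȳ = ΣA·y / ΣA = 88.506 mm.
Transfer each piece to the horizontal centroidal axis using Ī + A·d² with d = y − 88.506:
  rectangular body: d = -21.006 mm → contributes +27 783 184 mm⁴
  semicircular cap: d = 68.775 mm → contributes +21 312 644 mm⁴
Total I = 49 095 828 mm⁴.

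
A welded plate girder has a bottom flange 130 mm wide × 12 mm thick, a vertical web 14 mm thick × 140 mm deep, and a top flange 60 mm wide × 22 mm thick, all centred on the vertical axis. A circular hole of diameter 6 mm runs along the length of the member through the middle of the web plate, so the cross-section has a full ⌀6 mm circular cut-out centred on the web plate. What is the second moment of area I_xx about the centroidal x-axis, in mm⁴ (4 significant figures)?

Split into non-overlapping primitives; take the origin at the lower-left of the bounding box.
Bottom plate: 130 × 12, A = 1 560 mm², y = 6 mm, Ī = 18 720 mm⁴.
Web plate: 14 × 140, A = 1 960 mm², y = 82 mm, Ī = 3 201 333 mm⁴.
Top plate: 60 × 22, A = 1 320 mm², y = 163 mm, Ī = 53 240 mm⁴.
Hole (subtracted): ⌀6, A = 28.2743 mm², y = 82 mm, Ī = 63.6173 mm⁴.
Centroid: ȳ = ΣA·y / ΣA = 79.5809 mm.
Transfer each piece to the centroidal x-axis using Ī + A·d² with d = y − 79.5809:
  bottom plate: d = -73.5809 mm → contributes +8 464 794 mm⁴
  web plate: d = 2.41909 mm → contributes +3 212 803 mm⁴
  top plate: d = 83.4191 mm → contributes +9 238 783 mm⁴
  hole: d = 2.41909 mm → contributes −229.079 mm⁴
Total I = 20 916 152 mm⁴.

I_xx ≈ 2.092 × 10⁷ mm⁴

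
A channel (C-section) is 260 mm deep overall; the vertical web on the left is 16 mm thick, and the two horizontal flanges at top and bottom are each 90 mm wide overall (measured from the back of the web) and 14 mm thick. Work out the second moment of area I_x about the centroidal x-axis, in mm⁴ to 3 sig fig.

Split into non-overlapping primitives; take the origin at the lower-left of the bounding box.
Web: 16 × 260, A = 4 160 mm², y = 130 mm, Ī = 23 434 667 mm⁴.
Top flange (beyond web): 74 × 14, A = 1 036 mm², y = 253 mm, Ī = 16 921 mm⁴.
Bottom flange (beyond web): 74 × 14, A = 1 036 mm², y = 7 mm, Ī = 16 921 mm⁴.
By symmetry the centroid is at mid-height, ȳ = 130 mm.
Transfer each piece to the centroidal x-axis using Ī + A·d² with d = y − 130:
  web: d = 0 mm → contributes +23 434 667 mm⁴
  top flange (beyond web): d = 123 mm → contributes +15 690 565 mm⁴
  bottom flange (beyond web): d = -123 mm → contributes +15 690 565 mm⁴
Total I = 54 815 797 mm⁴.

I_x ≈ 5.48 × 10⁷ mm⁴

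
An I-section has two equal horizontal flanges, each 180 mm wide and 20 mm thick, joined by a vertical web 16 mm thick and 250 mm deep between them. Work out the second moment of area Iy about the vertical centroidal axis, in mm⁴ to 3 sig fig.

Decompose the section into non-overlapping parts with the origin at the bottom-left of its bounding rectangle.
Bottom flange: 180 × 20, A = 3 600 mm², x = 90 mm, Ī = 9 720 000 mm⁴.
Web: 16 × 250, A = 4 000 mm², x = 90 mm, Ī = 85 333 mm⁴.
Top flange: 180 × 20, A = 3 600 mm², x = 90 mm, Ī = 9 720 000 mm⁴.
By symmetry the centroid is at mid-width, x̄ = 90 mm.
All pieces are centred on the vertical centroidal axis, so I = ΣĪ = 19 525 333 mm⁴.

Iy ≈ 1.95 × 10⁷ mm⁴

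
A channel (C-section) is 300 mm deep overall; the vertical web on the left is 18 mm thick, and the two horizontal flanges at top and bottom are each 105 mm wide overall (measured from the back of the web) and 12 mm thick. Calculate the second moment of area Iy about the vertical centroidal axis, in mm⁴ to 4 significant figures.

Iy ≈ 5.613 × 10⁶ mm⁴

Treat the section as a set of non-overlapping primitives; coordinates are from the bounding-box lower-left.
Web: 18 × 300, A = 5 400 mm², x = 9 mm, Ī = 145 800 mm⁴.
Top flange (beyond web): 87 × 12, A = 1 044 mm², x = 61.5 mm, Ī = 658 503 mm⁴.
Bottom flange (beyond web): 87 × 12, A = 1 044 mm², x = 61.5 mm, Ī = 658 503 mm⁴.
Centroid: x̄ = ΣA·x / ΣA = 23.6394 mm.
Transfer each piece to the vertical centroidal axis using Ī + A·d² with d = x − 23.6394:
  web: d = -14.6394 mm → contributes +1 303 089 mm⁴
  top flange (beyond web): d = 37.8606 mm → contributes +2 154 997 mm⁴
  bottom flange (beyond web): d = 37.8606 mm → contributes +2 154 997 mm⁴
Total I = 5 613 082 mm⁴.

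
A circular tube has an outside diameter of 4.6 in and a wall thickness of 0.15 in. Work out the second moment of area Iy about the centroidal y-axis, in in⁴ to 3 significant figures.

Iy ≈ 5.20 in⁴

Decompose the section into non-overlapping parts with the origin at the bottom-left of its bounding rectangle.
Outer circle: ⌀4.6, A = 16.619 in², x = 2.3 in, Ī = 21.979 in⁴.
Bore (subtracted): ⌀4.3, A = 14.522 in², x = 2.3 in, Ī = 16.782 in⁴.
By symmetry the centroid is at mid-width, x̄ = 2.3 in.
All pieces are centred on the centroidal y-axis, so I = ΣĪ (holes subtracted) = 5.1967 in⁴.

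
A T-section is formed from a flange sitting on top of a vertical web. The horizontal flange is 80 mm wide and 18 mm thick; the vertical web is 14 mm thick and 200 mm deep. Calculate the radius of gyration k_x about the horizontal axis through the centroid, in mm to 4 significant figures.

k_x ≈ 69.82 mm

Treat the section as a set of non-overlapping primitives; coordinates are from the bounding-box lower-left.
Flange: 80 × 18, A = 1 440 mm², y = 209 mm, Ī = 38 880 mm⁴.
Web: 14 × 200, A = 2 800 mm², y = 100 mm, Ī = 9 333 333 mm⁴.
Centroid: ȳ = ΣA·y / ΣA = 137.019 mm.
Transfer each piece to the horizontal axis through the centroid using Ī + A·d² with d = y − 137.019:
  flange: d = 71.9811 mm → contributes +7 499 928 mm⁴
  web: d = -37.0189 mm → contributes +13 170 444 mm⁴
Total I = 20 670 372 mm⁴.
Radius of gyration: k = √(I/A) = √(20 670 372 / 4 240) = 69.8218 mm.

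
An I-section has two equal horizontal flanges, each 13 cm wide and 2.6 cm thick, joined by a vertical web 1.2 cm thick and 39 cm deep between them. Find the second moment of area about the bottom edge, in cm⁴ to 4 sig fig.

I_base ≈ 9.109 × 10⁴ cm⁴

Break the section into simple shapes (no overlaps), measuring from the bottom-left corner of the bounding box.
Bottom flange: 13 × 2.6, A = 33.8 cm², y = 1.3 cm, Ī = 19.0407 cm⁴.
Web: 1.2 × 39, A = 46.8 cm², y = 22.1 cm, Ī = 5931.9 cm⁴.
Top flange: 13 × 2.6, A = 33.8 cm², y = 42.9 cm, Ī = 19.0407 cm⁴.
Transfer each piece to the base of the section using Ī + A·d² with d = y − 0:
  bottom flange: d = 1.3 cm → contributes +76.1627 cm⁴
  web: d = 22.1 cm → contributes +28789.5 cm⁴
  top flange: d = 42.9 cm → contributes +62224.9 cm⁴
Total I = 91090.5 cm⁴.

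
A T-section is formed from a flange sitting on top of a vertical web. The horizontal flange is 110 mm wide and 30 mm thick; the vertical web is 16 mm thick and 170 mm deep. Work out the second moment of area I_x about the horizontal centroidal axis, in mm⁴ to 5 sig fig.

Decompose the section into non-overlapping parts with the origin at the bottom-left of its bounding rectangle.
Flange: 110 × 30, A = 3 300 mm², y = 185 mm, Ī = 247 500 mm⁴.
Web: 16 × 170, A = 2 720 mm², y = 85 mm, Ī = 6 550 667 mm⁴.
Centroid: ȳ = ΣA·y / ΣA = 139.8173 mm.
Transfer each piece to the horizontal centroidal axis using Ī + A·d² with d = y − 139.8173:
  flange: d = 45.18272 mm → contributes +6 984 379 mm⁴
  web: d = -54.81728 mm → contributes +14 724 086 mm⁴
Total I = 21 708 466 mm⁴.

I_x ≈ 2.1708 × 10⁷ mm⁴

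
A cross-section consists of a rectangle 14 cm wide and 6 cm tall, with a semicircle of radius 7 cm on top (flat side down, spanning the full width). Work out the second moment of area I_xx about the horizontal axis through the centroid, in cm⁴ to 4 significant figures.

Split into non-overlapping primitives; take the origin at the lower-left of the bounding box.
Rectangular body: 14 × 6, A = 84 cm², y = 3 cm, Ī = 252 cm⁴.
Semicircular cap: semicircle r = 7, A = 76.969 cm², y = 8.97089 cm, Ī = 263.526 cm⁴.
Centroid: ȳ = ΣA·y / ΣA = 5.85504 cm.
Transfer each piece to the horizontal axis through the centroid using Ī + A·d² with d = y − 5.85504:
  rectangular body: d = -2.85504 cm → contributes +936.707 cm⁴
  semicircular cap: d = 3.11585 cm → contributes +1010.78 cm⁴
Total I = 1947.49 cm⁴.

I_xx ≈ 1947 cm⁴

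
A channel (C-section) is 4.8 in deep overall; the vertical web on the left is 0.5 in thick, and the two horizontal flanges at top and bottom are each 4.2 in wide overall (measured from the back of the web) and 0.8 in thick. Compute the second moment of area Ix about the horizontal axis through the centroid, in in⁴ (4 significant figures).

Ix ≈ 28.60 in⁴

Treat the section as a set of non-overlapping primitives; coordinates are from the bounding-box lower-left.
Web: 0.5 × 4.8, A = 2.4 in², y = 2.4 in, Ī = 4.608 in⁴.
Top flange (beyond web): 3.7 × 0.8, A = 2.96 in², y = 4.4 in, Ī = 0.157867 in⁴.
Bottom flange (beyond web): 3.7 × 0.8, A = 2.96 in², y = 0.4 in, Ī = 0.157867 in⁴.
By symmetry the centroid is at mid-height, ȳ = 2.4 in.
Transfer each piece to the horizontal axis through the centroid using Ī + A·d² with d = y − 2.4:
  web: d = 0 in → contributes +4.608 in⁴
  top flange (beyond web): d = 2 in → contributes +11.9979 in⁴
  bottom flange (beyond web): d = -2 in → contributes +11.9979 in⁴
Total I = 28.6037 in⁴.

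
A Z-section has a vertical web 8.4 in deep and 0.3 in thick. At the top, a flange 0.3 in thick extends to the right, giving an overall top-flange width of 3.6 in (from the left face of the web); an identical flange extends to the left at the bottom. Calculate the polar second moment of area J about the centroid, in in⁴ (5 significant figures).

Treat the section as a set of non-overlapping primitives; coordinates are from the bounding-box lower-left.
Web: 0.3 × 8.4, A = 2.52 in², y = 4.2 in, Ī = 14.8176 in⁴.
Top flange (beyond web): 3.3 × 0.3, A = 0.99 in², y = 8.25 in, Ī = 0.007425 in⁴.
Bottom flange (beyond web): 3.3 × 0.3, A = 0.99 in², y = 0.15 in, Ī = 0.007425 in⁴.
Centroid: ȳ = ΣA·y / ΣA = 4.2 in.
Transfer each piece to the centroidal x-axis using Ī + A·d² with d = y − 4.2:
  web: d = 0 in → contributes +14.8176 in⁴
  top flange (beyond web): d = 4.05 in → contributes +16.2459 in⁴
  bottom flange (beyond web): d = -4.05 in → contributes +16.2459 in⁴
Total I = 47.3094 in⁴.
For the y-axis: x̄ = 3.45 in.
Repeating about the centroidal y-axis gives I_y = 8.23095 in⁴.
Polar second moment: J = I_x + I_y = 55.54035 in⁴.

J ≈ 55.540 in⁴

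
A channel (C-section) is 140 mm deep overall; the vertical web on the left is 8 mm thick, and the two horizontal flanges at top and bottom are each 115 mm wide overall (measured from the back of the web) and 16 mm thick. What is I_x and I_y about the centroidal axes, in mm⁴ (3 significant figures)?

Decompose the section into non-overlapping parts with the origin at the bottom-left of its bounding rectangle.
Web: 8 × 140, A = 1 120 mm², y = 70 mm, Ī = 1 829 333 mm⁴.
Top flange (beyond web): 107 × 16, A = 1 712 mm², y = 132 mm, Ī = 36 523 mm⁴.
Bottom flange (beyond web): 107 × 16, A = 1 712 mm², y = 8 mm, Ī = 36 523 mm⁴.
By symmetry the centroid is at mid-height, ȳ = 70 mm.
Transfer each piece to the centroidal x-axis using Ī + A·d² with d = y − 70:
  web: d = 0 mm → contributes +1 829 333 mm⁴
  top flange (beyond web): d = 62 mm → contributes +6 617 451 mm⁴
  bottom flange (beyond web): d = -62 mm → contributes +6 617 451 mm⁴
Total I = 15 064 235 mm⁴.
For the y-axis: x̄ = 47.327 mm.
Repeating about the centroidal y-axis gives I_y = 6 063 043 mm⁴.

I_x ≈ 1.51 × 10⁷ mm⁴, I_y ≈ 6.06 × 10⁶ mm⁴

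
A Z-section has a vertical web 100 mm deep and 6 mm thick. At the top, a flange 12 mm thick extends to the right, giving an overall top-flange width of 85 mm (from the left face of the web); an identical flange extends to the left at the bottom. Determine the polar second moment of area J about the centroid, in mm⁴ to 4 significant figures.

J ≈ 8.606 × 10⁶ mm⁴

Break the section into simple shapes (no overlaps), measuring from the bottom-left corner of the bounding box.
Web: 6 × 100, A = 600 mm², y = 50 mm, Ī = 500 000 mm⁴.
Top flange (beyond web): 79 × 12, A = 948 mm², y = 94 mm, Ī = 11 376 mm⁴.
Bottom flange (beyond web): 79 × 12, A = 948 mm², y = 6 mm, Ī = 11 376 mm⁴.
Centroid: ȳ = ΣA·y / ΣA = 50 mm.
Transfer each piece to the centroidal x-axis using Ī + A·d² with d = y − 50:
  web: d = 0 mm → contributes +500 000 mm⁴
  top flange (beyond web): d = 44 mm → contributes +1 846 704 mm⁴
  bottom flange (beyond web): d = -44 mm → contributes +1 846 704 mm⁴
Total I = 4 193 408 mm⁴.
For the y-axis: x̄ = 82 mm.
Repeating about the centroidal y-axis gives I_y = 4 412 528 mm⁴.
Polar second moment: J = I_x + I_y = 8 605 936 mm⁴.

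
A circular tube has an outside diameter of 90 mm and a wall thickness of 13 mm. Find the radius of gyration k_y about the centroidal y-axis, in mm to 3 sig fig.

k_y ≈ 27.6 mm

Treat the section as a set of non-overlapping primitives; coordinates are from the bounding-box lower-left.
Outer circle: ⌀90, A = 6361.7 mm², x = 45 mm, Ī = 3 220 623 mm⁴.
Bore (subtracted): ⌀64, A = 3 217 mm², x = 45 mm, Ī = 823 550 mm⁴.
By symmetry the centroid is at mid-width, x̄ = 45 mm.
All pieces are centred on the centroidal y-axis, so I = ΣĪ (holes subtracted) = 2 397 074 mm⁴.
Radius of gyration: k = √(I/A) = √(2 397 074 / 3144.7) = 27.609 mm.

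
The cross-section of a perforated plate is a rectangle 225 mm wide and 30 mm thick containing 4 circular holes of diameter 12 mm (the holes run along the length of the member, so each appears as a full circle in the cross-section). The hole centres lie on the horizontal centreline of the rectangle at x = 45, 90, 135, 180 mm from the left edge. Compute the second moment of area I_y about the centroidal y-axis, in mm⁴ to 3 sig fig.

I_y ≈ 2.73 × 10⁷ mm⁴

Break the section into simple shapes (no overlaps), measuring from the bottom-left corner of the bounding box.
Plate: 225 × 30, A = 6 750 mm², x = 112.5 mm, Ī = 28 476 563 mm⁴.
Hole 1 (subtracted): ⌀12, A = 113.1 mm², x = 45 mm, Ī = 1017.9 mm⁴.
Hole 2 (subtracted): ⌀12, A = 113.1 mm², x = 90 mm, Ī = 1017.9 mm⁴.
Hole 3 (subtracted): ⌀12, A = 113.1 mm², x = 135 mm, Ī = 1017.9 mm⁴.
Hole 4 (subtracted): ⌀12, A = 113.1 mm², x = 180 mm, Ī = 1017.9 mm⁴.
By symmetry the centroid is at mid-width, x̄ = 112.5 mm.
Transfer each piece to the centroidal y-axis using Ī + A·d² with d = x − 112.5:
  plate: d = 0 mm → contributes +28 476 563 mm⁴
  hole 1: d = -67.5 mm → contributes −516 318 mm⁴
  hole 2: d = -22.5 mm → contributes −58 273 mm⁴
  hole 3: d = 22.5 mm → contributes −58 273 mm⁴
  hole 4: d = 67.5 mm → contributes −516 318 mm⁴
Total I = 27 327 380 mm⁴.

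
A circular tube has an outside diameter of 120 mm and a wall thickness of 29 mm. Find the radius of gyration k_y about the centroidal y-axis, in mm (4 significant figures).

k_y ≈ 33.77 mm

Break the section into simple shapes (no overlaps), measuring from the bottom-left corner of the bounding box.
Outer circle: ⌀120, A = 11309.7 mm², x = 60 mm, Ī = 10 178 760 mm⁴.
Bore (subtracted): ⌀62, A = 3019.07 mm², x = 60 mm, Ī = 725 332 mm⁴.
By symmetry the centroid is at mid-width, x̄ = 60 mm.
All pieces are centred on the centroidal y-axis, so I = ΣĪ (holes subtracted) = 9 453 429 mm⁴.
Radius of gyration: k = √(I/A) = √(9 453 429 / 8290.66) = 33.7676 mm.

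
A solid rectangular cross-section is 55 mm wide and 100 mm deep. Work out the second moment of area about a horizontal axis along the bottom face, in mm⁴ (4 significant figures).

I_base ≈ 1.833 × 10⁷ mm⁴

The section: 55 × 100, A = 5 500 mm², y = 50 mm, Ī = 4 583 333 mm⁴.
Transfer it to the base of the section using Ī + A·d² with d = y − 0:
  the section: d = 50 mm → contributes +18 333 333 mm⁴
Total I = 18 333 333 mm⁴.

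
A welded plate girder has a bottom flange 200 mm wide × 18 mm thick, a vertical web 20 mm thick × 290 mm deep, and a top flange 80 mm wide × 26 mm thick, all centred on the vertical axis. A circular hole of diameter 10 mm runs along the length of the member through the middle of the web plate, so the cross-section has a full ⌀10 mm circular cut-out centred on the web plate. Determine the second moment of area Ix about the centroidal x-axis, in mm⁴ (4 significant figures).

Decompose the section into non-overlapping parts with the origin at the bottom-left of its bounding rectangle.
Bottom plate: 200 × 18, A = 3 600 mm², y = 9 mm, Ī = 97 200 mm⁴.
Web plate: 20 × 290, A = 5 800 mm², y = 163 mm, Ī = 40 648 333 mm⁴.
Top plate: 80 × 26, A = 2 080 mm², y = 321 mm, Ī = 117 173 mm⁴.
Hole (subtracted): ⌀10, A = 78.5398 mm², y = 163 mm, Ī = 490.874 mm⁴.
Centroid: ȳ = ΣA·y / ΣA = 143.199 mm.
Transfer each piece to the centroidal x-axis using Ī + A·d² with d = y − 143.199:
  bottom plate: d = -134.199 mm → contributes +64 930 964 mm⁴
  web plate: d = 19.801 mm → contributes +42 922 389 mm⁴
  top plate: d = 177.801 mm → contributes +65 872 600 mm⁴
  hole: d = 19.801 mm → contributes −31284.6 mm⁴
Total I = 173 694 668 mm⁴.

Ix ≈ 1.737 × 10⁸ mm⁴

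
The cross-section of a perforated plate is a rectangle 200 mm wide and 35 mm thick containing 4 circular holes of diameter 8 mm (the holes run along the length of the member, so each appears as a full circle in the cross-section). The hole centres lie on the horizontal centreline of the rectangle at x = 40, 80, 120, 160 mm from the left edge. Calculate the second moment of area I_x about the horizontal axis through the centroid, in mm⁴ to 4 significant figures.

I_x ≈ 7.138 × 10⁵ mm⁴

Split into non-overlapping primitives; take the origin at the lower-left of the bounding box.
Plate: 200 × 35, A = 7 000 mm², y = 17.5 mm, Ī = 714 583 mm⁴.
Hole 1 (subtracted): ⌀8, A = 50.2655 mm², y = 17.5 mm, Ī = 201.062 mm⁴.
Hole 2 (subtracted): ⌀8, A = 50.2655 mm², y = 17.5 mm, Ī = 201.062 mm⁴.
Hole 3 (subtracted): ⌀8, A = 50.2655 mm², y = 17.5 mm, Ī = 201.062 mm⁴.
Hole 4 (subtracted): ⌀8, A = 50.2655 mm², y = 17.5 mm, Ī = 201.062 mm⁴.
By symmetry the centroid is at mid-height, ȳ = 17.5 mm.
All pieces are centred on the horizontal axis through the centroid, so I = ΣĪ (holes subtracted) = 713 779 mm⁴.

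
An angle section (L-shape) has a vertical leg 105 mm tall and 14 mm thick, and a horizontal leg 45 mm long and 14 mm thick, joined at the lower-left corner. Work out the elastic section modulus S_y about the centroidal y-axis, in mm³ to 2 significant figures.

Treat the section as a set of non-overlapping primitives; coordinates are from the bounding-box lower-left.
Vertical leg: 14 × 105, A = 1 470 mm², x = 7 mm, Ī = 24 010 mm⁴.
Horizontal leg (remainder): 31 × 14, A = 434 mm², x = 29.5 mm, Ī = 34 756 mm⁴.
Centroid: x̄ = ΣA·x / ΣA = 12.13 mm.
Transfer each piece to the centroidal y-axis using Ī + A·d² with d = x − 12.13:
  vertical leg: d = -5.129 mm → contributes +62 676 mm⁴
  horizontal leg (remainder): d = 17.37 mm → contributes +165 721 mm⁴
Total I = 228 397 mm⁴.
Extreme fibre distance c = 32.87 mm; S = I/c = 6 948 mm³.

S_y ≈ 6900 mm³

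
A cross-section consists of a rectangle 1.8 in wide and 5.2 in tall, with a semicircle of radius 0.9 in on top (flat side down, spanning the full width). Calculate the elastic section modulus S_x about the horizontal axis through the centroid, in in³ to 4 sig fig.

Decompose the section into non-overlapping parts with the origin at the bottom-left of its bounding rectangle.
Rectangular body: 1.8 × 5.2, A = 9.36 in², y = 2.6 in, Ī = 21.0912 in⁴.
Semicircular cap: semicircle r = 0.9, A = 1.27235 in², y = 5.58197 in, Ī = 0.0720115 in⁴.
Centroid: ȳ = ΣA·y / ΣA = 2.95684 in.
Transfer each piece to the horizontal axis through the centroid using Ī + A·d² with d = y − 2.95684:
  rectangular body: d = -0.356845 in → contributes +22.2831 in⁴
  semicircular cap: d = 2.62513 in → contributes +8.84011 in⁴
Total I = 31.1232 in⁴.
Extreme fibre distance c = 3.14316 in; S = I/c = 9.9019 in³.

S_x ≈ 9.902 in³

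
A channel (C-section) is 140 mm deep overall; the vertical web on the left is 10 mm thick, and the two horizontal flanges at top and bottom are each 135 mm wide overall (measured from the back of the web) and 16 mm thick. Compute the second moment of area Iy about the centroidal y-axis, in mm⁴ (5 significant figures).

Split into non-overlapping primitives; take the origin at the lower-left of the bounding box.
Web: 10 × 140, A = 1 400 mm², x = 5 mm, Ī = 11666.67 mm⁴.
Top flange (beyond web): 125 × 16, A = 2 000 mm², x = 72.5 mm, Ī = 2 604 167 mm⁴.
Bottom flange (beyond web): 125 × 16, A = 2 000 mm², x = 72.5 mm, Ī = 2 604 167 mm⁴.
Centroid: x̄ = ΣA·x / ΣA = 55 mm.
Transfer each piece to the centroidal y-axis using Ī + A·d² with d = x − 55:
  web: d = -50 mm → contributes +3 511 667 mm⁴
  top flange (beyond web): d = 17.5 mm → contributes +3 216 667 mm⁴
  bottom flange (beyond web): d = 17.5 mm → contributes +3 216 667 mm⁴
Total I = 9 945 000 mm⁴.

Iy ≈ 9.9450 × 10⁶ mm⁴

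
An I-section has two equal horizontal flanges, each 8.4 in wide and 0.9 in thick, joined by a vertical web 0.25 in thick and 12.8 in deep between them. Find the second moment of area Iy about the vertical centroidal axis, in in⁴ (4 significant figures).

Treat the section as a set of non-overlapping primitives; coordinates are from the bounding-box lower-left.
Bottom flange: 8.4 × 0.9, A = 7.56 in², x = 4.2 in, Ī = 44.4528 in⁴.
Web: 0.25 × 12.8, A = 3.2 in², x = 4.2 in, Ī = 0.0166667 in⁴.
Top flange: 8.4 × 0.9, A = 7.56 in², x = 4.2 in, Ī = 44.4528 in⁴.
By symmetry the centroid is at mid-width, x̄ = 4.2 in.
All pieces are centred on the vertical centroidal axis, so I = ΣĪ = 88.9223 in⁴.

Iy ≈ 88.92 in⁴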